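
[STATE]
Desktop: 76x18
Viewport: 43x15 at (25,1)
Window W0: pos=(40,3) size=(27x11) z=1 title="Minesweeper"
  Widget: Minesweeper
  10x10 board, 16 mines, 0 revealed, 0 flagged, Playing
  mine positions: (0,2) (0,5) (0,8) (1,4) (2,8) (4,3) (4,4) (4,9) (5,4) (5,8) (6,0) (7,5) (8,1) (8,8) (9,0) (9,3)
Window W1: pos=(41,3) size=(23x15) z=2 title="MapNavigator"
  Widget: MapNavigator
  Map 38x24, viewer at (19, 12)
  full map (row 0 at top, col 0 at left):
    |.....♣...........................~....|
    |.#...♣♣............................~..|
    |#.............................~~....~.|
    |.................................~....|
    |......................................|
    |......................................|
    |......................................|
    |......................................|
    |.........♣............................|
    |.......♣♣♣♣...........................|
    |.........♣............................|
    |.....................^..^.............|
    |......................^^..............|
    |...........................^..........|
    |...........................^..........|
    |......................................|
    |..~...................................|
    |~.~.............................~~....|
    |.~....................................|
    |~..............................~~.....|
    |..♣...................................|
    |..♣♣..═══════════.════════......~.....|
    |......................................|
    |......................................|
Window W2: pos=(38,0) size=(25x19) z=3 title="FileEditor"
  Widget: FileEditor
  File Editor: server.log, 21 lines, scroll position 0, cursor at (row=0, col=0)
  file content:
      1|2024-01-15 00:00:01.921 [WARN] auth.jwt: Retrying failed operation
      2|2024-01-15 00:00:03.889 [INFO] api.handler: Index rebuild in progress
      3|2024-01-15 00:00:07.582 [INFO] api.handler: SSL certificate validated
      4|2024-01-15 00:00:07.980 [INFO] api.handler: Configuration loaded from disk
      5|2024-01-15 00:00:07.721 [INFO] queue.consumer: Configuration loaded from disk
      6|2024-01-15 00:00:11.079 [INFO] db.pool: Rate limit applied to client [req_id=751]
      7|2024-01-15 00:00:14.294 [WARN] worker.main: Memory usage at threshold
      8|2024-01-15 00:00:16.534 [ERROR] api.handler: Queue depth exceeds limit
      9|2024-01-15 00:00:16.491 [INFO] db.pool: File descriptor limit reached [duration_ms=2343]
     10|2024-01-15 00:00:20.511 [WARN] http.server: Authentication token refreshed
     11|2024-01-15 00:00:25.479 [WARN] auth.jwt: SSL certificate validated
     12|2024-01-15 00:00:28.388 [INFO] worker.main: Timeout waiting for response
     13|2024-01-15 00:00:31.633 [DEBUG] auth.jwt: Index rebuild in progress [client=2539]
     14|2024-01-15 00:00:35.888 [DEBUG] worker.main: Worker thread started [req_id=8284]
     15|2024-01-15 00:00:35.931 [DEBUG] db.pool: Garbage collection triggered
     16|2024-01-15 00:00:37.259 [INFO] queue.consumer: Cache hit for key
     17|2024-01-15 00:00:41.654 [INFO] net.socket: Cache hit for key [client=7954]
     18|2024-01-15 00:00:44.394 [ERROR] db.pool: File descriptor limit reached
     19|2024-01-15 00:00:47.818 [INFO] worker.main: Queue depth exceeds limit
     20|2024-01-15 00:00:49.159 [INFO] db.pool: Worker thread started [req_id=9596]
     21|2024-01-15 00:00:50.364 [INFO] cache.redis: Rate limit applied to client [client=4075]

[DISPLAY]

             ┃ FileEditor            ┃     
             ┠───────────────────────┨     
             ┃█024-01-15 00:00:01.92▲┃┓━━┓ 
             ┃2024-01-15 00:00:03.88█┃┃  ┃ 
             ┃2024-01-15 00:00:07.58░┃┨──┨ 
             ┃2024-01-15 00:00:07.98░┃┃  ┃ 
             ┃2024-01-15 00:00:07.72░┃┃  ┃ 
             ┃2024-01-15 00:00:11.07░┃┃  ┃ 
             ┃2024-01-15 00:00:14.29░┃┃  ┃ 
             ┃2024-01-15 00:00:16.53░┃┃  ┃ 
             ┃2024-01-15 00:00:16.49░┃┃  ┃ 
             ┃2024-01-15 00:00:20.51░┃┃  ┃ 
             ┃2024-01-15 00:00:25.47░┃┃━━┛ 
             ┃2024-01-15 00:00:28.38░┃┃    
             ┃2024-01-15 00:00:31.63░┃┃    


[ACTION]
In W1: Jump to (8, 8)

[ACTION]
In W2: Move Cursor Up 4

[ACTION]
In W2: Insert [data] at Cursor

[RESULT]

             ┃ FileEditor            ┃     
             ┠───────────────────────┨     
             ┃data█024-01-15 00:00:0▲┃┓━━┓ 
             ┃2024-01-15 00:00:03.88█┃┃  ┃ 
             ┃2024-01-15 00:00:07.58░┃┨──┨ 
             ┃2024-01-15 00:00:07.98░┃┃  ┃ 
             ┃2024-01-15 00:00:07.72░┃┃  ┃ 
             ┃2024-01-15 00:00:11.07░┃┃  ┃ 
             ┃2024-01-15 00:00:14.29░┃┃  ┃ 
             ┃2024-01-15 00:00:16.53░┃┃  ┃ 
             ┃2024-01-15 00:00:16.49░┃┃  ┃ 
             ┃2024-01-15 00:00:20.51░┃┃  ┃ 
             ┃2024-01-15 00:00:25.47░┃┃━━┛ 
             ┃2024-01-15 00:00:28.38░┃┃    
             ┃2024-01-15 00:00:31.63░┃┃    


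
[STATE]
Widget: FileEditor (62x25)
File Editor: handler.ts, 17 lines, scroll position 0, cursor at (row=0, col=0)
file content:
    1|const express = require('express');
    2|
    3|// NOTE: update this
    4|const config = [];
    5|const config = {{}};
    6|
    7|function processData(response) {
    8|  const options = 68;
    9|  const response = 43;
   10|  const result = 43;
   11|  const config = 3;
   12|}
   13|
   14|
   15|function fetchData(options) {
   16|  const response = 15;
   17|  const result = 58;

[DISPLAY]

█onst express = require('express');                          ▲
                                                             █
// NOTE: update this                                         ░
const config = [];                                           ░
const config = {{}};                                         ░
                                                             ░
function processData(response) {                             ░
  const options = 68;                                        ░
  const response = 43;                                       ░
  const result = 43;                                         ░
  const config = 3;                                          ░
}                                                            ░
                                                             ░
                                                             ░
function fetchData(options) {                                ░
  const response = 15;                                       ░
  const result = 58;                                         ░
                                                             ░
                                                             ░
                                                             ░
                                                             ░
                                                             ░
                                                             ░
                                                             ░
                                                             ▼


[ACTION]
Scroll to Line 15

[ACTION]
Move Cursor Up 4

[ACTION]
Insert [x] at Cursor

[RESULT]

x█onst express = require('express');                         ▲
                                                             █
// NOTE: update this                                         ░
const config = [];                                           ░
const config = {{}};                                         ░
                                                             ░
function processData(response) {                             ░
  const options = 68;                                        ░
  const response = 43;                                       ░
  const result = 43;                                         ░
  const config = 3;                                          ░
}                                                            ░
                                                             ░
                                                             ░
function fetchData(options) {                                ░
  const response = 15;                                       ░
  const result = 58;                                         ░
                                                             ░
                                                             ░
                                                             ░
                                                             ░
                                                             ░
                                                             ░
                                                             ░
                                                             ▼


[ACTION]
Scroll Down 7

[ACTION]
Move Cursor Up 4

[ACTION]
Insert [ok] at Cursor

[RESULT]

xok█onst express = require('express');                       ▲
                                                             █
// NOTE: update this                                         ░
const config = [];                                           ░
const config = {{}};                                         ░
                                                             ░
function processData(response) {                             ░
  const options = 68;                                        ░
  const response = 43;                                       ░
  const result = 43;                                         ░
  const config = 3;                                          ░
}                                                            ░
                                                             ░
                                                             ░
function fetchData(options) {                                ░
  const response = 15;                                       ░
  const result = 58;                                         ░
                                                             ░
                                                             ░
                                                             ░
                                                             ░
                                                             ░
                                                             ░
                                                             ░
                                                             ▼


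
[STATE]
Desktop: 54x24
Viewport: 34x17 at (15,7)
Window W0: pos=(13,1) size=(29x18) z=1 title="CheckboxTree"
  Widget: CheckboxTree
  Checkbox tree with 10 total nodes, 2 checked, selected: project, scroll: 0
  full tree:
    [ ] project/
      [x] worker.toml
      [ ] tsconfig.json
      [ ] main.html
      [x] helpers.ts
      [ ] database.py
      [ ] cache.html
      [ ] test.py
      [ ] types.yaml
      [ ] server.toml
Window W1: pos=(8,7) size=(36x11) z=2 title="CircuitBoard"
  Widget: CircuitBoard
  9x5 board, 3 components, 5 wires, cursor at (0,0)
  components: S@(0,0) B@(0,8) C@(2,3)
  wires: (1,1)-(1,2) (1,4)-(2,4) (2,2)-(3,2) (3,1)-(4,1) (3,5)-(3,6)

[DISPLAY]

━━━━━━━━━━━━━━━━━━━━━━━━━━━━┓     
itBoard                     ┃     
────────────────────────────┨     
 2 3 4 5 6 7 8              ┃     
                            ┃     
                            ┃     
  · ─ ·       ·             ┃     
              │             ┃     
      ·   C   ·             ┃     
      │                     ┃     
━━━━━━━━━━━━━━━━━━━━━━━━━━━━┛     
━━━━━━━━━━━━━━━━━━━━━━━━━━┛       
                                  
                                  
                                  
                                  
                                  


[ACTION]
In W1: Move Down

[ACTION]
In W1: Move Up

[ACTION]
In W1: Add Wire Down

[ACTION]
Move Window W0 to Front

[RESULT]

  [ ] main.html           ┃━┓     
  [x] helpers.ts          ┃ ┃     
  [ ] database.py         ┃─┨     
  [ ] cache.html          ┃ ┃     
  [ ] test.py             ┃ ┃     
  [ ] types.yaml          ┃ ┃     
  [ ] server.toml         ┃ ┃     
                          ┃ ┃     
                          ┃ ┃     
                          ┃ ┃     
                          ┃━┛     
━━━━━━━━━━━━━━━━━━━━━━━━━━┛       
                                  
                                  
                                  
                                  
                                  


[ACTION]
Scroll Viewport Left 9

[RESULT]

  ┏━━━━┃   [ ] main.html          
  ┃ Cir┃   [x] helpers.ts         
  ┠────┃   [ ] database.py        
  ┃   0┃   [ ] cache.html         
  ┃0  [┃   [ ] test.py            
  ┃    ┃   [ ] types.yaml         
  ┃1   ┃   [ ] server.toml        
  ┃    ┃                          
  ┃2   ┃                          
  ┃    ┃                          
  ┗━━━━┃                          
       ┗━━━━━━━━━━━━━━━━━━━━━━━━━━
                                  
                                  
                                  
                                  
                                  


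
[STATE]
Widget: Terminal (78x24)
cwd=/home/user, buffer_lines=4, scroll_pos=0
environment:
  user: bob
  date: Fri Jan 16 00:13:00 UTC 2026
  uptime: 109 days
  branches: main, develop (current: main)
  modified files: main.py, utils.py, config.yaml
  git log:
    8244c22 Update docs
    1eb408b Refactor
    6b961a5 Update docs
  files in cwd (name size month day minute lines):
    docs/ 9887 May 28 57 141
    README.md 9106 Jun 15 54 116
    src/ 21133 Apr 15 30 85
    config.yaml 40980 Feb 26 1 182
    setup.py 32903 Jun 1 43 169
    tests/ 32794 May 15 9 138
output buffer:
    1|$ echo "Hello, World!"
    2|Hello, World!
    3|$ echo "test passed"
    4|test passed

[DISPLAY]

$ echo "Hello, World!"                                                        
Hello, World!                                                                 
$ echo "test passed"                                                          
test passed                                                                   
$ █                                                                           
                                                                              
                                                                              
                                                                              
                                                                              
                                                                              
                                                                              
                                                                              
                                                                              
                                                                              
                                                                              
                                                                              
                                                                              
                                                                              
                                                                              
                                                                              
                                                                              
                                                                              
                                                                              
                                                                              


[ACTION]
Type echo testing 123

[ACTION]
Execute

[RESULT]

$ echo "Hello, World!"                                                        
Hello, World!                                                                 
$ echo "test passed"                                                          
test passed                                                                   
$ echo testing 123                                                            
testing 123                                                                   
$ █                                                                           
                                                                              
                                                                              
                                                                              
                                                                              
                                                                              
                                                                              
                                                                              
                                                                              
                                                                              
                                                                              
                                                                              
                                                                              
                                                                              
                                                                              
                                                                              
                                                                              
                                                                              


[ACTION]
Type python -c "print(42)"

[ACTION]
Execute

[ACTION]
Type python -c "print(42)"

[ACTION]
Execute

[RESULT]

$ echo "Hello, World!"                                                        
Hello, World!                                                                 
$ echo "test passed"                                                          
test passed                                                                   
$ echo testing 123                                                            
testing 123                                                                   
$ python -c "print(42)"                                                       
42                                                                            
$ python -c "print(42)"                                                       
42                                                                            
$ █                                                                           
                                                                              
                                                                              
                                                                              
                                                                              
                                                                              
                                                                              
                                                                              
                                                                              
                                                                              
                                                                              
                                                                              
                                                                              
                                                                              


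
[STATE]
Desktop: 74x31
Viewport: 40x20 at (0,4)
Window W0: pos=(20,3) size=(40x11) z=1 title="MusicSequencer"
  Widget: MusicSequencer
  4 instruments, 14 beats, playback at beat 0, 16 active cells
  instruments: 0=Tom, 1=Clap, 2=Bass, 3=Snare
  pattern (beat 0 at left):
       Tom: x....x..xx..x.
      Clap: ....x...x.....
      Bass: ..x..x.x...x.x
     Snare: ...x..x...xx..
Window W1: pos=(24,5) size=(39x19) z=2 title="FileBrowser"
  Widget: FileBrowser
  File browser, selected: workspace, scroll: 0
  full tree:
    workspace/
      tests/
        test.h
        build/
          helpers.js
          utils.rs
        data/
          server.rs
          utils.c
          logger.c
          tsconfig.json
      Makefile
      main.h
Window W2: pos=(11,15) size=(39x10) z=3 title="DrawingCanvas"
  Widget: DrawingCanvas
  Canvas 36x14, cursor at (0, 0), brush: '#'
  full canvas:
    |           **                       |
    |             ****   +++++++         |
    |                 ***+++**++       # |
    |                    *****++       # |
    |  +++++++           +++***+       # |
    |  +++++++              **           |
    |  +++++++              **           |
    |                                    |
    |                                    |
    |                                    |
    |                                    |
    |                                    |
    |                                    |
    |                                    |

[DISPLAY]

                    ┃ MusicSequencer    
                    ┠───┏━━━━━━━━━━━━━━━
                    ┃   ┃ FileBrowser   
                    ┃   ┠───────────────
                    ┃  C┃> [-] workspace
                    ┃  B┃    [+] tests/ 
                    ┃ Sn┃    Makefile   
                    ┃   ┃    main.h     
                    ┃   ┃               
                    ┗━━━┃               
                        ┃               
           ┏━━━━━━━━━━━━━━━━━━━━━━━━━━━━
           ┃ DrawingCanvas              
           ┠────────────────────────────
           ┃+          **               
           ┃             ****   +++++++ 
           ┃                 ***+++**++ 
           ┃                    *****++ 
           ┃  +++++++           +++***+ 
           ┃  +++++++              **   


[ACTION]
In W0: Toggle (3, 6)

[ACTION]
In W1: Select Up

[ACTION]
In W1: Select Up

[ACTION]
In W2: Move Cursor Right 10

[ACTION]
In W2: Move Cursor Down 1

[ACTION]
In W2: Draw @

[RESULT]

                    ┃ MusicSequencer    
                    ┠───┏━━━━━━━━━━━━━━━
                    ┃   ┃ FileBrowser   
                    ┃   ┠───────────────
                    ┃  C┃> [-] workspace
                    ┃  B┃    [+] tests/ 
                    ┃ Sn┃    Makefile   
                    ┃   ┃    main.h     
                    ┃   ┃               
                    ┗━━━┃               
                        ┃               
           ┏━━━━━━━━━━━━━━━━━━━━━━━━━━━━
           ┃ DrawingCanvas              
           ┠────────────────────────────
           ┃           **               
           ┃          @  ****   +++++++ 
           ┃                 ***+++**++ 
           ┃                    *****++ 
           ┃  +++++++           +++***+ 
           ┃  +++++++              **   


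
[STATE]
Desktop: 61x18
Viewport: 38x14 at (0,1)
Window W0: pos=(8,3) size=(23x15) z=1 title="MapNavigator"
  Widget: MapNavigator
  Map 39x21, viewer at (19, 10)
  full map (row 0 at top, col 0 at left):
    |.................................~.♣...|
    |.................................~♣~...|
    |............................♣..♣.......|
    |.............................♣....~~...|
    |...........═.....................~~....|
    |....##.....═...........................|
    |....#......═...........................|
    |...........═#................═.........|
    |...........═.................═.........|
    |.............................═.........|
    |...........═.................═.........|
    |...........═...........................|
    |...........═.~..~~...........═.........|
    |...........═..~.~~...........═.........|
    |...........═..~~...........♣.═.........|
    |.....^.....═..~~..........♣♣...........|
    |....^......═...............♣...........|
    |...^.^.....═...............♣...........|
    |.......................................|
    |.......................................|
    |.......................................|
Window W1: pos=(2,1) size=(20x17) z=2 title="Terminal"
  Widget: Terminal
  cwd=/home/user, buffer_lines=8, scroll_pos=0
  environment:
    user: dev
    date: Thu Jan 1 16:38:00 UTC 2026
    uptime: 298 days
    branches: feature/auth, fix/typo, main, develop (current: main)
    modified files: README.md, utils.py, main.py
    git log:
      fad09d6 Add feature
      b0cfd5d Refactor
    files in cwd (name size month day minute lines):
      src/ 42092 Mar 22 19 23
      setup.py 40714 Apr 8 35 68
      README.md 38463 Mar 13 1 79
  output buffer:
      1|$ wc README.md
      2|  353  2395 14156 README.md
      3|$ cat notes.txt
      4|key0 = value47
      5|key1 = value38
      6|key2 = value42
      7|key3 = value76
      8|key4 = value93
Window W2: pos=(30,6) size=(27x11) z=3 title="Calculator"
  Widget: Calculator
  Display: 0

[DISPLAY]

  ┏━━━━━━━━━━━━━━━━━━┓                
  ┃ Terminal         ┃                
  ┠──────────────────┨━━━━━━━━┓       
  ┃$ wc README.md    ┃        ┃       
  ┃  353  2395 14156 ┃────────┨       
  ┃$ cat notes.txt   ┃........┏━━━━━━━
  ┃key0 = value47    ┃........┃ Calcul
  ┃key1 = value38    ┃.......═┠───────
  ┃key2 = value42    ┃.......═┃       
  ┃key3 = value76    ┃.......═┃┌───┬──
  ┃key4 = value93    ┃.......═┃│ 7 │ 8
  ┃$ █               ┃........┃├───┼──
  ┃                  ┃.......═┃│ 4 │ 5
  ┃                  ┃.......═┃├───┼──


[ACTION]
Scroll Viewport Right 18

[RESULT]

━━━┓                                  
   ┃                                  
───┨━━━━━━━━┓                         
   ┃        ┃                         
56 ┃────────┨                         
   ┃........┏━━━━━━━━━━━━━━━━━━━━━━━━━
   ┃........┃ Calculator              
   ┃.......═┠─────────────────────────
   ┃.......═┃                        0
   ┃.......═┃┌───┬───┬───┬───┐        
   ┃.......═┃│ 7 │ 8 │ 9 │ ÷ │        
   ┃........┃├───┼───┼───┼───┤        
   ┃.......═┃│ 4 │ 5 │ 6 │ × │        
   ┃.......═┃├───┼───┼───┼───┤        


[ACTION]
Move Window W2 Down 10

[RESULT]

━━━┓                                  
   ┃                                  
───┨━━━━━━━━┓                         
   ┃        ┃                         
56 ┃────────┨                         
   ┃........┃                         
   ┃........┏━━━━━━━━━━━━━━━━━━━━━━━━━
   ┃.......═┃ Calculator              
   ┃.......═┠─────────────────────────
   ┃.......═┃                        0
   ┃.......═┃┌───┬───┬───┬───┐        
   ┃........┃│ 7 │ 8 │ 9 │ ÷ │        
   ┃.......═┃├───┼───┼───┼───┤        
   ┃.......═┃│ 4 │ 5 │ 6 │ × │        


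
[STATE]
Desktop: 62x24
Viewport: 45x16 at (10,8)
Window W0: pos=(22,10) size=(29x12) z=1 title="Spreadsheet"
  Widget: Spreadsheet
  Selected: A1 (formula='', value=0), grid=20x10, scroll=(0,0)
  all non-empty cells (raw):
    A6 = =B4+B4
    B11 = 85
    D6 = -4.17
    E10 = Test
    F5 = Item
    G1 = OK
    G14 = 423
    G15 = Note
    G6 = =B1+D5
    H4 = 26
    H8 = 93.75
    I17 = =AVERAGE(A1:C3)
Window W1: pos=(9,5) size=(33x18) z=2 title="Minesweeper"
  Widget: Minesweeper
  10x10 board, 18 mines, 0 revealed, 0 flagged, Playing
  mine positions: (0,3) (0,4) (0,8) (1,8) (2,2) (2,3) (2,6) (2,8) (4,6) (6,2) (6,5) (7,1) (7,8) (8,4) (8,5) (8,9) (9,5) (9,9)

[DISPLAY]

■■■■■■■■■■                     ┃             
■■■■■■■■■■                     ┃             
■■■■■■■■■■                     ┃━━━━━━━━┓    
■■■■■■■■■■                     ┃        ┃    
■■■■■■■■■■                     ┃────────┨    
■■■■■■■■■■                     ┃        ┃    
■■■■■■■■■■                     ┃    C   ┃    
■■■■■■■■■■                     ┃--------┃    
■■■■■■■■■■                     ┃0       ┃    
■■■■■■■■■■                     ┃0       ┃    
                               ┃0       ┃    
                               ┃0       ┃    
                               ┃0       ┃    
                               ┃━━━━━━━━┛    
━━━━━━━━━━━━━━━━━━━━━━━━━━━━━━━┛             
                                             


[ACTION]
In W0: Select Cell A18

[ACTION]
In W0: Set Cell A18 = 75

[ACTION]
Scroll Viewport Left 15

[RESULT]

         ┃■■■■■■■■■■                     ┃   
         ┃■■■■■■■■■■                     ┃   
         ┃■■■■■■■■■■                     ┃━━━
         ┃■■■■■■■■■■                     ┃   
         ┃■■■■■■■■■■                     ┃───
         ┃■■■■■■■■■■                     ┃   
         ┃■■■■■■■■■■                     ┃   
         ┃■■■■■■■■■■                     ┃---
         ┃■■■■■■■■■■                     ┃0  
         ┃■■■■■■■■■■                     ┃0  
         ┃                               ┃0  
         ┃                               ┃0  
         ┃                               ┃0  
         ┃                               ┃━━━
         ┗━━━━━━━━━━━━━━━━━━━━━━━━━━━━━━━┛   
                                             


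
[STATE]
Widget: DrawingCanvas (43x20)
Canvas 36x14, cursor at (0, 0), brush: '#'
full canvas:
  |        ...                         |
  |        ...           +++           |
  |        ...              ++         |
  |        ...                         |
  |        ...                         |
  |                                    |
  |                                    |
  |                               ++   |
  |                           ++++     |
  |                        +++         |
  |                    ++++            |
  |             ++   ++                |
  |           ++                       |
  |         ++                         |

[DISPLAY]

+       ...                                
        ...           +++                  
        ...              ++                
        ...                                
        ...                                
                                           
                                           
                               ++          
                           ++++            
                        +++                
                    ++++                   
             ++   ++                       
           ++                              
         ++                                
                                           
                                           
                                           
                                           
                                           
                                           


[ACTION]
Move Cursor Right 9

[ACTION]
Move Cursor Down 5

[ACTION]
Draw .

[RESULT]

        ...                                
        ...           +++                  
        ...              ++                
        ...                                
        ...                                
         .                                 
                                           
                               ++          
                           ++++            
                        +++                
                    ++++                   
             ++   ++                       
           ++                              
         ++                                
                                           
                                           
                                           
                                           
                                           
                                           


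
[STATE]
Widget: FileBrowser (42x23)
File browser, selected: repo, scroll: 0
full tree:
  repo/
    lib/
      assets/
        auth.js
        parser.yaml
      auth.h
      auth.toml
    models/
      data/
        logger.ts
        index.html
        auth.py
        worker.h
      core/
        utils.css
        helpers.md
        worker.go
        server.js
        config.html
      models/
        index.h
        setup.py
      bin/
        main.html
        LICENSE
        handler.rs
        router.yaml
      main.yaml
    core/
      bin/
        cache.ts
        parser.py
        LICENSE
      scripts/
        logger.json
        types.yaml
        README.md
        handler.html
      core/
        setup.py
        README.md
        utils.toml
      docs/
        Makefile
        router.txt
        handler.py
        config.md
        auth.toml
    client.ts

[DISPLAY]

> [-] repo/                               
    [+] lib/                              
    [+] models/                           
    [+] core/                             
    client.ts                             
                                          
                                          
                                          
                                          
                                          
                                          
                                          
                                          
                                          
                                          
                                          
                                          
                                          
                                          
                                          
                                          
                                          
                                          


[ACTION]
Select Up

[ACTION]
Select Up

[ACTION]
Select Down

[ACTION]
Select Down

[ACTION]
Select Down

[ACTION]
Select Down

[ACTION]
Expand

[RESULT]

  [-] repo/                               
    [+] lib/                              
    [+] models/                           
    [+] core/                             
  > client.ts                             
                                          
                                          
                                          
                                          
                                          
                                          
                                          
                                          
                                          
                                          
                                          
                                          
                                          
                                          
                                          
                                          
                                          
                                          


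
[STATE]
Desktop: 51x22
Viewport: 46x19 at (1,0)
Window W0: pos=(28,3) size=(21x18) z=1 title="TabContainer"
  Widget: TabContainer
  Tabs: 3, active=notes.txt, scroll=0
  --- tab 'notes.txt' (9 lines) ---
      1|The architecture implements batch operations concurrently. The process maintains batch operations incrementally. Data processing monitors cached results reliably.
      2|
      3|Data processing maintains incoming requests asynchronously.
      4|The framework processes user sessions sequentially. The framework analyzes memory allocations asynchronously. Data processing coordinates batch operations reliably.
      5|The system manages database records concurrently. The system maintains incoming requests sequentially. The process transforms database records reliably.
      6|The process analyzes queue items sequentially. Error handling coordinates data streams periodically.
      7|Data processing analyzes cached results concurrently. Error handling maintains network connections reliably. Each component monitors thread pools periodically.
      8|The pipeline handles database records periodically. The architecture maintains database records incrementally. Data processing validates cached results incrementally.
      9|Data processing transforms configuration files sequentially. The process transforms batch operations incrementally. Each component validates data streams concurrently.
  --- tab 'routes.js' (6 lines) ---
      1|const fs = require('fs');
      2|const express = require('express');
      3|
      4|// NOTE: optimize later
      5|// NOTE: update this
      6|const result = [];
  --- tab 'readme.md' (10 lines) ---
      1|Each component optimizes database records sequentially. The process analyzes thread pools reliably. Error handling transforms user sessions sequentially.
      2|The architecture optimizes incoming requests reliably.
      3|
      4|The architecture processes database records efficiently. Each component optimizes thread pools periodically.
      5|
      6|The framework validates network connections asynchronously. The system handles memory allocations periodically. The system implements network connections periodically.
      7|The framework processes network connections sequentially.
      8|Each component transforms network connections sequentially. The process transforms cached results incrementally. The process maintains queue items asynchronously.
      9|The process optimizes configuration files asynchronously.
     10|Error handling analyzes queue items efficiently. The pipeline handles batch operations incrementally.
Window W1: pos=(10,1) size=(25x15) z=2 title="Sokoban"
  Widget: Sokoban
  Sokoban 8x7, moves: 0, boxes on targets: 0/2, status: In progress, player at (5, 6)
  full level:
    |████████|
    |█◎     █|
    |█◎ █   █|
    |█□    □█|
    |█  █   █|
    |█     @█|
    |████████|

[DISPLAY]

                                              
         ┏━━━━━━━━━━━━━━━━━━━━━━━┓            
         ┃ Sokoban               ┃            
         ┠───────────────────────┨━━━━━━━━━━━━
         ┃████████               ┃ntainer     
         ┃█◎     █               ┃────────────
         ┃█◎ █   █               ┃.txt]│ route
         ┃█□    □█               ┃────────────
         ┃█  █   █               ┃chitecture i
         ┃█     @█               ┃            
         ┃████████               ┃rocessing ma
         ┃Moves: 0  0/2          ┃amework proc
         ┃                       ┃stem manages
         ┃                       ┃ocess analyz
         ┃                       ┃rocessing an
         ┗━━━━━━━━━━━━━━━━━━━━━━━┛peline handl
                           ┃Data processing tr
                           ┃                  
                           ┃                  


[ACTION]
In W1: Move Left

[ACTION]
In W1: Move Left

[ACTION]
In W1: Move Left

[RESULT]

                                              
         ┏━━━━━━━━━━━━━━━━━━━━━━━┓            
         ┃ Sokoban               ┃            
         ┠───────────────────────┨━━━━━━━━━━━━
         ┃████████               ┃ntainer     
         ┃█◎     █               ┃────────────
         ┃█◎ █   █               ┃.txt]│ route
         ┃█□    □█               ┃────────────
         ┃█  █   █               ┃chitecture i
         ┃█  @   █               ┃            
         ┃████████               ┃rocessing ma
         ┃Moves: 3  0/2          ┃amework proc
         ┃                       ┃stem manages
         ┃                       ┃ocess analyz
         ┃                       ┃rocessing an
         ┗━━━━━━━━━━━━━━━━━━━━━━━┛peline handl
                           ┃Data processing tr
                           ┃                  
                           ┃                  


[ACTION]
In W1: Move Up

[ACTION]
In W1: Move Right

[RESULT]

                                              
         ┏━━━━━━━━━━━━━━━━━━━━━━━┓            
         ┃ Sokoban               ┃            
         ┠───────────────────────┨━━━━━━━━━━━━
         ┃████████               ┃ntainer     
         ┃█◎     █               ┃────────────
         ┃█◎ █   █               ┃.txt]│ route
         ┃█□    □█               ┃────────────
         ┃█  █   █               ┃chitecture i
         ┃█   @  █               ┃            
         ┃████████               ┃rocessing ma
         ┃Moves: 4  0/2          ┃amework proc
         ┃                       ┃stem manages
         ┃                       ┃ocess analyz
         ┃                       ┃rocessing an
         ┗━━━━━━━━━━━━━━━━━━━━━━━┛peline handl
                           ┃Data processing tr
                           ┃                  
                           ┃                  
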